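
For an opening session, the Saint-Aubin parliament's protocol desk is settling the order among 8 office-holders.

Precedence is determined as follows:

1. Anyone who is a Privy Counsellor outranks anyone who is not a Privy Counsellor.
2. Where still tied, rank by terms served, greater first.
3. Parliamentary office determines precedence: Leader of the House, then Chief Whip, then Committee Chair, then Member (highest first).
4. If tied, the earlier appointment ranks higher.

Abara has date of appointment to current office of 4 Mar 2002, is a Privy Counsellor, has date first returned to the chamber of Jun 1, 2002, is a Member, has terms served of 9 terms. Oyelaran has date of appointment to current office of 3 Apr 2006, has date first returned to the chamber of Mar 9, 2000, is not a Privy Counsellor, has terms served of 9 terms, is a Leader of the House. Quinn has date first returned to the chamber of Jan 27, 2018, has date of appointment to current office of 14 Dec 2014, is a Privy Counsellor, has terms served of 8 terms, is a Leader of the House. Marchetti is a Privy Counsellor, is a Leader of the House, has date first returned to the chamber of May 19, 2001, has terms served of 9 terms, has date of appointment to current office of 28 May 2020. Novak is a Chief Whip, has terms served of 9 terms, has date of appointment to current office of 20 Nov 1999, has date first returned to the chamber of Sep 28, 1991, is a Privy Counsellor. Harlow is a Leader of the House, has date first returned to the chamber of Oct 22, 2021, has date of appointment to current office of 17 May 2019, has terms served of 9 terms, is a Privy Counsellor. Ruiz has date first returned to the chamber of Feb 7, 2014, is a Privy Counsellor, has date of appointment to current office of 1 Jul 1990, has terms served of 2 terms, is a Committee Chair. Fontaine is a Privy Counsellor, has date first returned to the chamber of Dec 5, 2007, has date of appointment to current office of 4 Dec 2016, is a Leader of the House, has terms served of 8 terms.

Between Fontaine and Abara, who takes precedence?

By the first rule: Harlow, Marchetti, Novak, Abara, Quinn, Fontaine and Ruiz (each a Privy Counsellor); then Oyelaran (not a Privy Counsellor).
Among Harlow, Marchetti, Novak, Abara, Quinn, Fontaine and Ruiz, by terms served (higher first): Harlow, Marchetti, Novak and Abara (9 terms) before Quinn and Fontaine (8 terms) before Ruiz (2 terms).
Among Harlow, Marchetti, Novak and Abara, by parliamentary office: Harlow and Marchetti (Leader of the House) before Novak (Chief Whip) before Abara (Member).
Among Harlow and Marchetti, by date of appointment to current office (earlier first): Harlow (17 May 2019) before Marchetti (28 May 2020).
Quinn and Fontaine are each Leader of the House, so the next rule applies.
Among Quinn and Fontaine, by date of appointment to current office (earlier first): Quinn (14 Dec 2014) before Fontaine (4 Dec 2016).
So Abara takes precedence.

Abara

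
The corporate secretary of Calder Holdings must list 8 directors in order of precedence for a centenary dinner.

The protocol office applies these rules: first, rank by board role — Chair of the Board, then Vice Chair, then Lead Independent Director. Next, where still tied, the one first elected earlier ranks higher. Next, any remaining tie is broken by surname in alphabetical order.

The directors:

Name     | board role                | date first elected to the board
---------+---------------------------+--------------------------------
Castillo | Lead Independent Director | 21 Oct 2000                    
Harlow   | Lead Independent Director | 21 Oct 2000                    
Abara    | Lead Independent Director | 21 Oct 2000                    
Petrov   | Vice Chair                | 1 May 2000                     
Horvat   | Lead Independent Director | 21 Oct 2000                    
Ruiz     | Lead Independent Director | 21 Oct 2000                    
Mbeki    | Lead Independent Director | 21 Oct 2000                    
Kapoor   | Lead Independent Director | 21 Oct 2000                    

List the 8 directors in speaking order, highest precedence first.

Petrov, Abara, Castillo, Harlow, Horvat, Kapoor, Mbeki, Ruiz

By board role: Petrov (Vice Chair); then Abara, Castillo, Harlow, Horvat, Kapoor, Mbeki and Ruiz (Lead Independent Director).
Abara, Castillo, Harlow, Horvat, Kapoor, Mbeki and Ruiz all have date first elected to the board 21 Oct 2000, so the next rule applies.
Among Abara, Castillo, Harlow, Horvat, Kapoor, Mbeki and Ruiz, alphabetically by surname: Abara before Castillo before Harlow before Horvat before Kapoor before Mbeki before Ruiz.
Full order: Petrov, Abara, Castillo, Harlow, Horvat, Kapoor, Mbeki, Ruiz.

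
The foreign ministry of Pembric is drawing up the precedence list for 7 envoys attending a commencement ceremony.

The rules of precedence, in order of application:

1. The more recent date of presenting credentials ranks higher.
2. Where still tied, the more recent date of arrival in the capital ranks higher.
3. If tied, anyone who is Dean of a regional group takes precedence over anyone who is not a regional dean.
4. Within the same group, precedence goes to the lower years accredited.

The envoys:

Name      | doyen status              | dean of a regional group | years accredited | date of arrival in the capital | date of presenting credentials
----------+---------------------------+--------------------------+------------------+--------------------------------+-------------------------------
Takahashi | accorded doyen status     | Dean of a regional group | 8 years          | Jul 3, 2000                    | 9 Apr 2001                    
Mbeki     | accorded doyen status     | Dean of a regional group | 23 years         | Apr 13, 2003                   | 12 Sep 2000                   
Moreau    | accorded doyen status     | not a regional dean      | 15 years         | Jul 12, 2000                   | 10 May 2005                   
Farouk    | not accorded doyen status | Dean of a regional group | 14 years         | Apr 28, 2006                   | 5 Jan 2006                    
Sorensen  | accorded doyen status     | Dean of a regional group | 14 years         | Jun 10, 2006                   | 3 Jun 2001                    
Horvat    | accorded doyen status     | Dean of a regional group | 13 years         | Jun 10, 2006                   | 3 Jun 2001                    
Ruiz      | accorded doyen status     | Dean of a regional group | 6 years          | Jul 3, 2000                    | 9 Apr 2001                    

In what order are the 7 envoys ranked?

Farouk, Moreau, Horvat, Sorensen, Ruiz, Takahashi, Mbeki

By date of presenting credentials (later first): Farouk (5 Jan 2006); then Moreau (10 May 2005); then Horvat and Sorensen (both 3 Jun 2001); then Ruiz and Takahashi (both 9 Apr 2001); then Mbeki (12 Sep 2000).
Horvat and Sorensen both have date of arrival in the capital Jun 10, 2006, so the next rule applies.
Horvat and Sorensen are each Dean of a regional group, so the next rule applies.
Among Horvat and Sorensen, by years accredited (lower first): Horvat (13 years) before Sorensen (14 years).
Ruiz and Takahashi both have date of arrival in the capital Jul 3, 2000, so the next rule applies.
Ruiz and Takahashi are each Dean of a regional group, so the next rule applies.
Among Ruiz and Takahashi, by years accredited (lower first): Ruiz (6 years) before Takahashi (8 years).
Full order: Farouk, Moreau, Horvat, Sorensen, Ruiz, Takahashi, Mbeki.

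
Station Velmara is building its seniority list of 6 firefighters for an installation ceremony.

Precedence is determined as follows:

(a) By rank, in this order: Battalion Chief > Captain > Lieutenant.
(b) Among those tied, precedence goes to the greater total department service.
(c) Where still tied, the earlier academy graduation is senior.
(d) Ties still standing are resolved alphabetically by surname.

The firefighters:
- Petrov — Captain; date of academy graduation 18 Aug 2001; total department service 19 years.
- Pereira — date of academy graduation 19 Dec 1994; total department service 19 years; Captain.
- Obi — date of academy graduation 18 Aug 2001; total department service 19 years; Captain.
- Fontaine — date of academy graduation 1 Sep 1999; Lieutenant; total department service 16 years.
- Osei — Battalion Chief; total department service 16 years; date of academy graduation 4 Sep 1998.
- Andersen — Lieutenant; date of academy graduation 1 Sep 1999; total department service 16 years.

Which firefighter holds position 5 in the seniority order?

Andersen

By rank: Osei (Battalion Chief); then Pereira, Obi and Petrov (Captain); then Andersen and Fontaine (Lieutenant).
Pereira, Obi and Petrov all have total department service 19 years, so the next rule applies.
Among Pereira, Obi and Petrov, by date of academy graduation (earlier first): Pereira (19 Dec 1994) before Obi and Petrov (18 Aug 2001).
Among Obi and Petrov, alphabetically by surname: Obi before Petrov.
Andersen and Fontaine both have total department service 16 years, so the next rule applies.
Andersen and Fontaine both have date of academy graduation 1 Sep 1999, so the next rule applies.
Among Andersen and Fontaine, alphabetically by surname: Andersen before Fontaine.
Order: Osei, Pereira, Obi, Petrov, Andersen, Fontaine.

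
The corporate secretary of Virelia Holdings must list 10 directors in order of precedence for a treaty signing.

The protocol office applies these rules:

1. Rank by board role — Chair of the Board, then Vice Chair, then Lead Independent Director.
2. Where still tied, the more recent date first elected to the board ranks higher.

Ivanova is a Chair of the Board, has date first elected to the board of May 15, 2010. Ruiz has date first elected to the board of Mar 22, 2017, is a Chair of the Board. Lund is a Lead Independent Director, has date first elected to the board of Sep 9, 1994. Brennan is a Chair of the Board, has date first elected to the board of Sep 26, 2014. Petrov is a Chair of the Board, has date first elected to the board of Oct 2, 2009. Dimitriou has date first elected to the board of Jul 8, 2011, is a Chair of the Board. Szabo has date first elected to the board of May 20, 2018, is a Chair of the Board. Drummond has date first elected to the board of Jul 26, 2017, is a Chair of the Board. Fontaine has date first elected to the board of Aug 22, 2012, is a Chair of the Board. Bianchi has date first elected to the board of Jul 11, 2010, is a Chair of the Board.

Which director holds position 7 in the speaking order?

Bianchi

By board role: Szabo, Drummond, Ruiz, Brennan, Fontaine, Dimitriou, Bianchi, Ivanova and Petrov (Chair of the Board); then Lund (Lead Independent Director).
Among Szabo, Drummond, Ruiz, Brennan, Fontaine, Dimitriou, Bianchi, Ivanova and Petrov, by date first elected to the board (later first): Szabo (May 20, 2018) before Drummond (Jul 26, 2017) before Ruiz (Mar 22, 2017) before Brennan (Sep 26, 2014) before Fontaine (Aug 22, 2012) before Dimitriou (Jul 8, 2011) before Bianchi (Jul 11, 2010) before Ivanova (May 15, 2010) before Petrov (Oct 2, 2009).
Order: Szabo, Drummond, Ruiz, Brennan, Fontaine, Dimitriou, Bianchi, Ivanova, Petrov, Lund.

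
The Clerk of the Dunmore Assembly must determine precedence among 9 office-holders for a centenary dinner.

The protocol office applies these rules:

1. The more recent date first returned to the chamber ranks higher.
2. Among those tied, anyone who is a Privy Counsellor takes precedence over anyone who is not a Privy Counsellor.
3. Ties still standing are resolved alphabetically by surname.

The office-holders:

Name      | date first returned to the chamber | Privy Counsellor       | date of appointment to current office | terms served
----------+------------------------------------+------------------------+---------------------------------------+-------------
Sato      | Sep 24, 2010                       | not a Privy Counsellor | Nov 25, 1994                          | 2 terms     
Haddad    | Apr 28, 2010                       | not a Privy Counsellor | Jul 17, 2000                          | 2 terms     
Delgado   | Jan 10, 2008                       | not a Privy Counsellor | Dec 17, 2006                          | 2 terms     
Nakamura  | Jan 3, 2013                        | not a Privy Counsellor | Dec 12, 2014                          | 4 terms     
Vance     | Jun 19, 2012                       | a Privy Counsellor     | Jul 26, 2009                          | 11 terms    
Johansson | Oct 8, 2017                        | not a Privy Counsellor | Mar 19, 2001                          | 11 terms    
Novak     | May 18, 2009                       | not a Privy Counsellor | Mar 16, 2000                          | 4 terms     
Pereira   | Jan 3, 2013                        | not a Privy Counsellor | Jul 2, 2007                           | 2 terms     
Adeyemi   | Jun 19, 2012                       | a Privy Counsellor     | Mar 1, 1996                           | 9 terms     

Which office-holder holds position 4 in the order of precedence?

By date first returned to the chamber (later first): Johansson (Oct 8, 2017); then Nakamura and Pereira (both Jan 3, 2013); then Adeyemi and Vance (both Jun 19, 2012); then Sato (Sep 24, 2010); then Haddad (Apr 28, 2010); then Novak (May 18, 2009); then Delgado (Jan 10, 2008).
Nakamura and Pereira are each not a Privy Counsellor, so the next rule applies.
Among Nakamura and Pereira, alphabetically by surname: Nakamura before Pereira.
Adeyemi and Vance are each a Privy Counsellor, so the next rule applies.
Among Adeyemi and Vance, alphabetically by surname: Adeyemi before Vance.
Order: Johansson, Nakamura, Pereira, Adeyemi, Vance, Sato, Haddad, Novak, Delgado.

Adeyemi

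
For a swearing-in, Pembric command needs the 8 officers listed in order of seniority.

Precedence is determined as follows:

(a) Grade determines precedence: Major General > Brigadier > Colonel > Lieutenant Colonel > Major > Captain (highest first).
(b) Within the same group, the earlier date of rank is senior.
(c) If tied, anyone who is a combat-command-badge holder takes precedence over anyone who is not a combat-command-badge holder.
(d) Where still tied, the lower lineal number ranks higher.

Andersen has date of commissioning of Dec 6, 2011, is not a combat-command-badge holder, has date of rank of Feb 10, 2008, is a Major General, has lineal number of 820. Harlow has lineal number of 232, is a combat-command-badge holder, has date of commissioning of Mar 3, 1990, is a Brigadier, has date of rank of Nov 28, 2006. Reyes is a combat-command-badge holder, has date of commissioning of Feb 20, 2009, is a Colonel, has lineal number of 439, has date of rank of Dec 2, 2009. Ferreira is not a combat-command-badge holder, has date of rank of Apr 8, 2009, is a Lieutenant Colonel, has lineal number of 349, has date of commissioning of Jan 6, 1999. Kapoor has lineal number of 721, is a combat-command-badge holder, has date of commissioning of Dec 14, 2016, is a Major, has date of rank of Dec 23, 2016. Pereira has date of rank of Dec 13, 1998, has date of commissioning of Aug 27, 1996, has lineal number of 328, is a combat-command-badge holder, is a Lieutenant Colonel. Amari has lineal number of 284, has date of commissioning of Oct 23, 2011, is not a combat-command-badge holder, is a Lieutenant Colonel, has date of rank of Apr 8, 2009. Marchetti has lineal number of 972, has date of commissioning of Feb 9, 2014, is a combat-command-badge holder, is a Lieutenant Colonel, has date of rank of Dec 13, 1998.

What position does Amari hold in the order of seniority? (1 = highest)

By grade: Andersen (Major General); then Harlow (Brigadier); then Reyes (Colonel); then Pereira, Marchetti, Amari and Ferreira (Lieutenant Colonel); then Kapoor (Major).
Among Pereira, Marchetti, Amari and Ferreira, by date of rank (earlier first): Pereira and Marchetti (Dec 13, 1998) before Amari and Ferreira (Apr 8, 2009).
Pereira and Marchetti are each a combat-command-badge holder, so the next rule applies.
Among Pereira and Marchetti, by lineal number (lower first): Pereira (328) before Marchetti (972).
Amari and Ferreira are each not a combat-command-badge holder, so the next rule applies.
Among Amari and Ferreira, by lineal number (lower first): Amari (284) before Ferreira (349).
Order: Andersen, Harlow, Reyes, Pereira, Marchetti, Amari, Ferreira, Kapoor. So position 6.

6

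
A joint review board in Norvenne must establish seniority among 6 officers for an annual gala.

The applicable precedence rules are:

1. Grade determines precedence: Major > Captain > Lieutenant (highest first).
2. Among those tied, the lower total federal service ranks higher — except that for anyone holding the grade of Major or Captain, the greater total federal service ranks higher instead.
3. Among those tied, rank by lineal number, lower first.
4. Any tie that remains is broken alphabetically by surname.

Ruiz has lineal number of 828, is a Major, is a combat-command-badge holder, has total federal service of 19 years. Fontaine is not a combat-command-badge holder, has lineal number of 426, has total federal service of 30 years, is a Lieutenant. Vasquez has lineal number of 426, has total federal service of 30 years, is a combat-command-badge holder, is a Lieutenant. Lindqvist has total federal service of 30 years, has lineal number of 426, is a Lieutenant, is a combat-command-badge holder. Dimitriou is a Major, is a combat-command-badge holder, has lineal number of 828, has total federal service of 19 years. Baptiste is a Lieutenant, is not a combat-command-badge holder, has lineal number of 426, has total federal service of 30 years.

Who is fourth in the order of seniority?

By grade: Dimitriou and Ruiz (Major); then Baptiste, Fontaine, Lindqvist and Vasquez (Lieutenant).
Dimitriou and Ruiz both have total federal service 19 years, so the next rule applies.
Dimitriou and Ruiz both have lineal number 828, so the next rule applies.
Among Dimitriou and Ruiz, alphabetically by surname: Dimitriou before Ruiz.
Baptiste, Fontaine, Lindqvist and Vasquez all have total federal service 30 years, so the next rule applies.
Baptiste, Fontaine, Lindqvist and Vasquez all have lineal number 426, so the next rule applies.
Among Baptiste, Fontaine, Lindqvist and Vasquez, alphabetically by surname: Baptiste before Fontaine before Lindqvist before Vasquez.
Order: Dimitriou, Ruiz, Baptiste, Fontaine, Lindqvist, Vasquez.

Fontaine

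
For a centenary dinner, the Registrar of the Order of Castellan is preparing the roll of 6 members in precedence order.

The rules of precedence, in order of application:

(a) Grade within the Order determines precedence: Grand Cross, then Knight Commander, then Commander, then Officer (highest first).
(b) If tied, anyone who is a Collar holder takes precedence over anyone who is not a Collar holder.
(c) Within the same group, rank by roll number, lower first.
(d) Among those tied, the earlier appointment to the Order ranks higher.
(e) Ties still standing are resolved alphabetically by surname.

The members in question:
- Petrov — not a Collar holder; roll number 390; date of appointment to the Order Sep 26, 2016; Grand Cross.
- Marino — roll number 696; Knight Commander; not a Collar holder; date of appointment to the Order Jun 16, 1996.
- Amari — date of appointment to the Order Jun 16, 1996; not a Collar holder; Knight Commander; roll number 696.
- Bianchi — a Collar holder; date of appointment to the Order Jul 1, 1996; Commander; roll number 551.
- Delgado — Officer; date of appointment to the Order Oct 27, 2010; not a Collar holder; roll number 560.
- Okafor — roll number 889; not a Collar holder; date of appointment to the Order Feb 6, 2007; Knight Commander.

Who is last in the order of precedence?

Delgado

By grade within the Order: Petrov (Grand Cross); then Amari, Marino and Okafor (Knight Commander); then Bianchi (Commander); then Delgado (Officer).
Amari, Marino and Okafor are each not a Collar holder, so the next rule applies.
Among Amari, Marino and Okafor, by roll number (lower first): Amari and Marino (696) before Okafor (889).
Amari and Marino both have date of appointment to the Order Jun 16, 1996, so the next rule applies.
Among Amari and Marino, alphabetically by surname: Amari before Marino.
Order: Petrov, Amari, Marino, Okafor, Bianchi, Delgado.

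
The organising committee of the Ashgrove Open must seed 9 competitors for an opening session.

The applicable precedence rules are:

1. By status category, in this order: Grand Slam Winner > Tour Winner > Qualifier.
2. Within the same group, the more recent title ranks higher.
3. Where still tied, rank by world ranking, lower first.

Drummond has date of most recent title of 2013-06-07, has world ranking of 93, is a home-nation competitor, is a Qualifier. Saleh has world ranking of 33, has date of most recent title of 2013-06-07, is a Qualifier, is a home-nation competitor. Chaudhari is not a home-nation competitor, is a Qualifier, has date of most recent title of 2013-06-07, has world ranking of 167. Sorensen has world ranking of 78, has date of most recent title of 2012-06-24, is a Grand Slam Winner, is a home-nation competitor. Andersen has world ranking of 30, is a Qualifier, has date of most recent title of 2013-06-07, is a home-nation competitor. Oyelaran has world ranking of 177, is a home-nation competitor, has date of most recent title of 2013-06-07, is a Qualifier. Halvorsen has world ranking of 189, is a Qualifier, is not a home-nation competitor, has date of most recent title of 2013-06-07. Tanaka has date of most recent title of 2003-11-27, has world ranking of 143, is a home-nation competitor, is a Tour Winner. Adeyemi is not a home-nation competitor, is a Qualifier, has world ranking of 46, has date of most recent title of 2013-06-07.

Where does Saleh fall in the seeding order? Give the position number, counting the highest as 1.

4

By status category: Sorensen (Grand Slam Winner); then Tanaka (Tour Winner); then Andersen, Saleh, Adeyemi, Drummond, Chaudhari, Oyelaran and Halvorsen (Qualifier).
Andersen, Saleh, Adeyemi, Drummond, Chaudhari, Oyelaran and Halvorsen all have date of most recent title 2013-06-07, so the next rule applies.
Among Andersen, Saleh, Adeyemi, Drummond, Chaudhari, Oyelaran and Halvorsen, by world ranking (lower first): Andersen (30) before Saleh (33) before Adeyemi (46) before Drummond (93) before Chaudhari (167) before Oyelaran (177) before Halvorsen (189).
Order: Sorensen, Tanaka, Andersen, Saleh, Adeyemi, Drummond, Chaudhari, Oyelaran, Halvorsen. So position 4.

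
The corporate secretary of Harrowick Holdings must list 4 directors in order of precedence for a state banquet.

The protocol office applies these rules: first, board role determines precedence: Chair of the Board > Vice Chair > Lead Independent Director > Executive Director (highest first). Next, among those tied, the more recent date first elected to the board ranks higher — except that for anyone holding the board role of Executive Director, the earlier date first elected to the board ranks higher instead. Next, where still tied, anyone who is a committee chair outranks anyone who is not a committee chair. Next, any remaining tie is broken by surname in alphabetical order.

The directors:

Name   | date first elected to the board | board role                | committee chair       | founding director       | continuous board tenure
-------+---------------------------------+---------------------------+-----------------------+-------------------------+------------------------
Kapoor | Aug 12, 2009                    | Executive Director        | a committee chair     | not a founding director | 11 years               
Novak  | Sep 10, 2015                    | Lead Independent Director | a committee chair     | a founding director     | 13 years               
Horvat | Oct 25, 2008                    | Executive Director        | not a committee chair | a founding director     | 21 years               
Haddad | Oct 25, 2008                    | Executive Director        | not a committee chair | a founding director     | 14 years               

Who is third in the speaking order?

Horvat

By board role: Novak (Lead Independent Director); then Haddad, Horvat and Kapoor (Executive Director).
Among Haddad, Horvat and Kapoor, by date first elected to the board (earlier first) (reversed rule for this group): Haddad and Horvat (Oct 25, 2008) before Kapoor (Aug 12, 2009).
Haddad and Horvat are each not a committee chair, so the next rule applies.
Among Haddad and Horvat, alphabetically by surname: Haddad before Horvat.
Order: Novak, Haddad, Horvat, Kapoor.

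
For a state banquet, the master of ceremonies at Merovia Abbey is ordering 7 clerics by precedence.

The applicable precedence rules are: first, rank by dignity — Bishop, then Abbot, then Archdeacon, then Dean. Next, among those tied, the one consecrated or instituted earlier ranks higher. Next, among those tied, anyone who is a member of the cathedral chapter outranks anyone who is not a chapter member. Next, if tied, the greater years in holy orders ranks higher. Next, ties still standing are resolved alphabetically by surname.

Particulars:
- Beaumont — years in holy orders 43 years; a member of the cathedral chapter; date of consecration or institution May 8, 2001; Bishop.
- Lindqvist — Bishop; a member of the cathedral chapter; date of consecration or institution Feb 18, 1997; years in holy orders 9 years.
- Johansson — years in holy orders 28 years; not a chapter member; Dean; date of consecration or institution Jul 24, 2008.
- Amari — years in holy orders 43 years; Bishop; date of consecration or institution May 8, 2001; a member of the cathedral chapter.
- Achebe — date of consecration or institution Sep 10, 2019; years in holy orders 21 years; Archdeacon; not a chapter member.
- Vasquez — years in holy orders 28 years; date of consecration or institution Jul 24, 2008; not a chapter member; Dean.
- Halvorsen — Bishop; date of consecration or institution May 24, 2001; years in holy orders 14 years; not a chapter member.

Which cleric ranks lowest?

By dignity: Lindqvist, Amari, Beaumont and Halvorsen (Bishop); then Achebe (Archdeacon); then Johansson and Vasquez (Dean).
Among Lindqvist, Amari, Beaumont and Halvorsen, by date of consecration or institution (earlier first): Lindqvist (Feb 18, 1997) before Amari and Beaumont (May 8, 2001) before Halvorsen (May 24, 2001).
Amari and Beaumont are each a member of the cathedral chapter, so the next rule applies.
Amari and Beaumont both have years in holy orders 43 years, so the next rule applies.
Among Amari and Beaumont, alphabetically by surname: Amari before Beaumont.
Johansson and Vasquez both have date of consecration or institution Jul 24, 2008, so the next rule applies.
Johansson and Vasquez are each not a chapter member, so the next rule applies.
Johansson and Vasquez both have years in holy orders 28 years, so the next rule applies.
Among Johansson and Vasquez, alphabetically by surname: Johansson before Vasquez.
Order: Lindqvist, Amari, Beaumont, Halvorsen, Achebe, Johansson, Vasquez.

Vasquez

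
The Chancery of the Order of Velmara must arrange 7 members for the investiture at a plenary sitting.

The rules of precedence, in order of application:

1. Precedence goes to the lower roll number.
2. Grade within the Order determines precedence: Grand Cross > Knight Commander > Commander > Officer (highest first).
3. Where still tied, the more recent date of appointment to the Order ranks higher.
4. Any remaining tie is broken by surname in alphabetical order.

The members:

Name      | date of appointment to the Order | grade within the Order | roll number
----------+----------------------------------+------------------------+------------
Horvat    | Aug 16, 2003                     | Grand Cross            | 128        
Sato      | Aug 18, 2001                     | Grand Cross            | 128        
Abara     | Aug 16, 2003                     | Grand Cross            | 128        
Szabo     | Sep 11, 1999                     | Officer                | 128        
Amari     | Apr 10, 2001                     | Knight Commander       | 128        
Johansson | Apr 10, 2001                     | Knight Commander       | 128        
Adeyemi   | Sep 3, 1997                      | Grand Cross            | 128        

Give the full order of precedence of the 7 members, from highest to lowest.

Abara, Horvat, Sato, Adeyemi, Amari, Johansson, Szabo

By roll number (lower first): Abara, Horvat, Sato, Adeyemi, Amari, Johansson and Szabo (each 128).
Among Abara, Horvat, Sato, Adeyemi, Amari, Johansson and Szabo, by grade within the Order: Abara, Horvat, Sato and Adeyemi (Grand Cross) before Amari and Johansson (Knight Commander) before Szabo (Officer).
Among Abara, Horvat, Sato and Adeyemi, by date of appointment to the Order (later first): Abara and Horvat (Aug 16, 2003) before Sato (Aug 18, 2001) before Adeyemi (Sep 3, 1997).
Among Abara and Horvat, alphabetically by surname: Abara before Horvat.
Amari and Johansson both have date of appointment to the Order Apr 10, 2001, so the next rule applies.
Among Amari and Johansson, alphabetically by surname: Amari before Johansson.
Full order: Abara, Horvat, Sato, Adeyemi, Amari, Johansson, Szabo.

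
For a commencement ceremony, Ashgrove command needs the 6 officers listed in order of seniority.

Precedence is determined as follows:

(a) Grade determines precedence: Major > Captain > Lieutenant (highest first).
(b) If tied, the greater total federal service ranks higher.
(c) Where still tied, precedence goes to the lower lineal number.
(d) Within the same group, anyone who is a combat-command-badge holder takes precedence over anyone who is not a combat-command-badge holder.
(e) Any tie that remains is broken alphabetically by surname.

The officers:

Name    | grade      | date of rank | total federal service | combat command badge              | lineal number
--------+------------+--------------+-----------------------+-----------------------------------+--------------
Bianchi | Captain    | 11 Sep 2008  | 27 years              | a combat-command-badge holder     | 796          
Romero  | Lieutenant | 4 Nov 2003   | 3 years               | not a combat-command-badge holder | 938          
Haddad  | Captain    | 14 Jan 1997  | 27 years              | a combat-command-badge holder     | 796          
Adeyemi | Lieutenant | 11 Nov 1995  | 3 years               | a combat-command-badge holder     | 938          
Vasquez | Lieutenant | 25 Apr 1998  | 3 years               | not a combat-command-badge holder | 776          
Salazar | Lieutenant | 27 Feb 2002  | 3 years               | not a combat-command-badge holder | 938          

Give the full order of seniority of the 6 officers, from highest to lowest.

By grade: Bianchi and Haddad (Captain); then Vasquez, Adeyemi, Romero and Salazar (Lieutenant).
Bianchi and Haddad both have total federal service 27 years, so the next rule applies.
Bianchi and Haddad both have lineal number 796, so the next rule applies.
Bianchi and Haddad are each a combat-command-badge holder, so the next rule applies.
Among Bianchi and Haddad, alphabetically by surname: Bianchi before Haddad.
Vasquez, Adeyemi, Romero and Salazar all have total federal service 3 years, so the next rule applies.
Among Vasquez, Adeyemi, Romero and Salazar, by lineal number (lower first): Vasquez (776) before Adeyemi, Romero and Salazar (938).
Among Adeyemi, Romero and Salazar, a combat-command-badge holder before not a combat-command-badge holder: Adeyemi (a combat-command-badge holder) before Romero and Salazar (not a combat-command-badge holder).
Among Romero and Salazar, alphabetically by surname: Romero before Salazar.
Full order: Bianchi, Haddad, Vasquez, Adeyemi, Romero, Salazar.

Bianchi, Haddad, Vasquez, Adeyemi, Romero, Salazar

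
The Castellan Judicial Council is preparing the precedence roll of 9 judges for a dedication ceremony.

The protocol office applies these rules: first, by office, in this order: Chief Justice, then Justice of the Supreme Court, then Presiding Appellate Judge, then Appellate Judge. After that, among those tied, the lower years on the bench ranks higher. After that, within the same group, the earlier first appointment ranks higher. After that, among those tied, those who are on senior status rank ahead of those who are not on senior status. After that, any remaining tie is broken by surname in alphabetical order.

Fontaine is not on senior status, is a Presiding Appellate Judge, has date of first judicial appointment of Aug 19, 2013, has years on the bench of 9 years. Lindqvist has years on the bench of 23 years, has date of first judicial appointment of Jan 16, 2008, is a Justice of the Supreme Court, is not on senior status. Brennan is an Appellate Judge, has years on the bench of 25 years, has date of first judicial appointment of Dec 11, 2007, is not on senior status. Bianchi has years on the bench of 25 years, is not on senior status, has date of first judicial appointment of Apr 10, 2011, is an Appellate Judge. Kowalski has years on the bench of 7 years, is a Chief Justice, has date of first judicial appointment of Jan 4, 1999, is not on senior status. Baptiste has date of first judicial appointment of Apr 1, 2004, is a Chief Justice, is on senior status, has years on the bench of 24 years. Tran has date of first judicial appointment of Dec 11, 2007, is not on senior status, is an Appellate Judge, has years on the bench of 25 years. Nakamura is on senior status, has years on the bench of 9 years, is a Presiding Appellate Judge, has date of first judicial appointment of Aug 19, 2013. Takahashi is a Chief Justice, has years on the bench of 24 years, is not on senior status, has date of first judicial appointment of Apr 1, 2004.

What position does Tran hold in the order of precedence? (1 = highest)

By office: Kowalski, Baptiste and Takahashi (Chief Justice); then Lindqvist (Justice of the Supreme Court); then Nakamura and Fontaine (Presiding Appellate Judge); then Brennan, Tran and Bianchi (Appellate Judge).
Among Kowalski, Baptiste and Takahashi, by years on the bench (lower first): Kowalski (7 years) before Baptiste and Takahashi (24 years).
Baptiste and Takahashi both have date of first judicial appointment Apr 1, 2004, so the next rule applies.
Among Baptiste and Takahashi, on senior status before not on senior status: Baptiste (on senior status) before Takahashi (not on senior status).
Nakamura and Fontaine both have years on the bench 9 years, so the next rule applies.
Nakamura and Fontaine both have date of first judicial appointment Aug 19, 2013, so the next rule applies.
Among Nakamura and Fontaine, on senior status before not on senior status: Nakamura (on senior status) before Fontaine (not on senior status).
Brennan, Tran and Bianchi all have years on the bench 25 years, so the next rule applies.
Among Brennan, Tran and Bianchi, by date of first judicial appointment (earlier first): Brennan and Tran (Dec 11, 2007) before Bianchi (Apr 10, 2011).
Brennan and Tran are each not on senior status, so the next rule applies.
Among Brennan and Tran, alphabetically by surname: Brennan before Tran.
Order: Kowalski, Baptiste, Takahashi, Lindqvist, Nakamura, Fontaine, Brennan, Tran, Bianchi. So position 8.

8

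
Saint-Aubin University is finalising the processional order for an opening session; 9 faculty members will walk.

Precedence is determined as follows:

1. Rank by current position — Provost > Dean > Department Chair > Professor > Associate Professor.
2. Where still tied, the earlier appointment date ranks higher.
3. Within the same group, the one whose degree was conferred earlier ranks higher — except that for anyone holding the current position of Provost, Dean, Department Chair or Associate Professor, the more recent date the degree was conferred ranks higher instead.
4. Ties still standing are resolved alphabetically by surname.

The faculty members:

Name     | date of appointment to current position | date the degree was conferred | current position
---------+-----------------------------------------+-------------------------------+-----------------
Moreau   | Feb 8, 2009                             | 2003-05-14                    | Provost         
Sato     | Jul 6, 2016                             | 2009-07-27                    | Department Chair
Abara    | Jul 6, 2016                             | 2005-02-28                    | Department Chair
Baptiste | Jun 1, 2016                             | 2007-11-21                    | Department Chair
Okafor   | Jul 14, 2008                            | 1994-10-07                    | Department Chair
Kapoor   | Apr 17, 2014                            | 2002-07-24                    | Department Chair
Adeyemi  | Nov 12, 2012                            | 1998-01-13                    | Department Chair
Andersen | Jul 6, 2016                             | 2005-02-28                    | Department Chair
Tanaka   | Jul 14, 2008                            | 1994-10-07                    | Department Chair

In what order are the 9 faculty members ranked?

Moreau, Okafor, Tanaka, Adeyemi, Kapoor, Baptiste, Sato, Abara, Andersen

By current position: Moreau (Provost); then Okafor, Tanaka, Adeyemi, Kapoor, Baptiste, Sato, Abara and Andersen (Department Chair).
Among Okafor, Tanaka, Adeyemi, Kapoor, Baptiste, Sato, Abara and Andersen, by date of appointment to current position (earlier first): Okafor and Tanaka (Jul 14, 2008) before Adeyemi (Nov 12, 2012) before Kapoor (Apr 17, 2014) before Baptiste (Jun 1, 2016) before Sato, Abara and Andersen (Jul 6, 2016).
Okafor and Tanaka both have date the degree was conferred 1994-10-07, so the next rule applies.
Among Okafor and Tanaka, alphabetically by surname: Okafor before Tanaka.
Among Sato, Abara and Andersen, by date the degree was conferred (later first) (reversed rule for this group): Sato (2009-07-27) before Abara and Andersen (2005-02-28).
Among Abara and Andersen, alphabetically by surname: Abara before Andersen.
Full order: Moreau, Okafor, Tanaka, Adeyemi, Kapoor, Baptiste, Sato, Abara, Andersen.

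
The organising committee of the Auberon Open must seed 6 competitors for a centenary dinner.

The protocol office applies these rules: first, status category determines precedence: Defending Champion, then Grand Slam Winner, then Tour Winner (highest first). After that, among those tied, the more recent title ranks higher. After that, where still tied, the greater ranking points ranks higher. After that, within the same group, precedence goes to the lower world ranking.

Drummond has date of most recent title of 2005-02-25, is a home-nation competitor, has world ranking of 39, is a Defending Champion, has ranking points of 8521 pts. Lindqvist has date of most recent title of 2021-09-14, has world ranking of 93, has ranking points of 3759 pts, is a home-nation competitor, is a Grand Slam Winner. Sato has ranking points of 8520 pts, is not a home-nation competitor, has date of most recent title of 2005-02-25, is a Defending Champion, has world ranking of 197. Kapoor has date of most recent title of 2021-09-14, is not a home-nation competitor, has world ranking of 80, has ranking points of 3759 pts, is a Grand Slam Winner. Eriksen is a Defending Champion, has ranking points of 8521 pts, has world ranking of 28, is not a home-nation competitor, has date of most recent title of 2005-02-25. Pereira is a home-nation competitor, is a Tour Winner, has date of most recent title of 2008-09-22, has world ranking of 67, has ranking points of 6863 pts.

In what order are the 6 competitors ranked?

Eriksen, Drummond, Sato, Kapoor, Lindqvist, Pereira

By status category: Eriksen, Drummond and Sato (Defending Champion); then Kapoor and Lindqvist (Grand Slam Winner); then Pereira (Tour Winner).
Eriksen, Drummond and Sato all have date of most recent title 2005-02-25, so the next rule applies.
Among Eriksen, Drummond and Sato, by ranking points (higher first): Eriksen and Drummond (8521 pts) before Sato (8520 pts).
Among Eriksen and Drummond, by world ranking (lower first): Eriksen (28) before Drummond (39).
Kapoor and Lindqvist both have date of most recent title 2021-09-14, so the next rule applies.
Kapoor and Lindqvist both have ranking points 3759 pts, so the next rule applies.
Among Kapoor and Lindqvist, by world ranking (lower first): Kapoor (80) before Lindqvist (93).
Full order: Eriksen, Drummond, Sato, Kapoor, Lindqvist, Pereira.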